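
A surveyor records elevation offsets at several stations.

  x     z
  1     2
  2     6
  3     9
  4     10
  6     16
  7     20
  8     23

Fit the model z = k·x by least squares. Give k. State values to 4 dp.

Entries of AᵀA: Σx·x = 179.
Moment sums: Σx·z = 501.
AᵀA·[k]ᵀ = Aᵀz becomes [[179]]·[k]ᵀ = [501]ᵀ.
k = 501/179 = 2.79888.

k = 2.7989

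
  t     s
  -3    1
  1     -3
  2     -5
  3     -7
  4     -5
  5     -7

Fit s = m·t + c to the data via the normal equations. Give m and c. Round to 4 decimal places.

From the data, Σt·t = 64, Σt = 12, Σ1 = 6.
For Xᵀs: Σt·s = -92, Σs = -26.
XᵀX·[m, c]ᵀ = Xᵀs becomes [[64, 12]; [12, 6]]·[m, c]ᵀ = [-92, -26]ᵀ.
Determinant 64·6 − 12² = 240.
m = ((-92)·6 − 12·(-26))/240 = -1; c = (64·(-26) − 12·(-92))/240 = -7/3.

m = -1.0000, c = -2.3333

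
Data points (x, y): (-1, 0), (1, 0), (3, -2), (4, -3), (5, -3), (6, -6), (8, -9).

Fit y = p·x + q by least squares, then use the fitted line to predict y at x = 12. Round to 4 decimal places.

ŷ = -11.5928

Entries of AᵀA: Σx·x = 152, Σx = 26, Σ1 = 7.
Right-hand side: Σx·y = -141, Σy = -23.
Determinant 152·7 − 26² = 388.
p = ((-141)·7 − 26·(-23))/388 = -389/388; q = (152·(-23) − 26·(-141))/388 = 85/194.
At x = 12: ŷ = (-389/388)·(12) + (85/194)·(1) = -2249/194.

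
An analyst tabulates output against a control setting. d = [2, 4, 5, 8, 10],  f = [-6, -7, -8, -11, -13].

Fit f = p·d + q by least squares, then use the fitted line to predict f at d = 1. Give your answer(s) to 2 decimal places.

f̂ = -4.65

The normal system XᵀX·[p, q]ᵀ = Xᵀf is [[209, 29]; [29, 5]]·[p, q]ᵀ = [-298, -45]ᵀ.
Eliminating q: 5·(row 1) − 29·(row 2) gives 204·p = 5·(-298) − 29·(-45) = -185, so p = -185/204.
Then q = ((-45) − 29·(-185/204))/5 = -763/204.
At d = 1: f̂ = (-185/204)·(1) + (-763/204)·(1) = -79/17.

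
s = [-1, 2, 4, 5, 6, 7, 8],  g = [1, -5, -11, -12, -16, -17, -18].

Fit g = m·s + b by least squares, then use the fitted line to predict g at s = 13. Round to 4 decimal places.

The normal system AᵀA·[m, b]ᵀ = Aᵀg is [[195, 31]; [31, 7]]·[m, b]ᵀ = [-474, -78]ᵀ.
Eliminating b: 7·(row 1) − 31·(row 2) gives 404·m = 7·(-474) − 31·(-78) = -900, so m = -225/101.
Then b = ((-78) − 31·(-225/101))/7 = -129/101.
At s = 13: ĝ = (-225/101)·(13) + (-129/101)·(1) = -3054/101.

ĝ = -30.2376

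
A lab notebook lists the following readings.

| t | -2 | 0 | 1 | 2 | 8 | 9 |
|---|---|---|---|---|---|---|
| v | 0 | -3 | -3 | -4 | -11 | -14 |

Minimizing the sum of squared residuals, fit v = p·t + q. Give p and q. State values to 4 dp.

Normal-equation sums: Σt·t = 154, Σt = 18, Σ1 = 6.
Moment sums: Σt·v = -225, Σv = -35.
Normal equations: [[154, 18]; [18, 6]]·[p, q]ᵀ = [-225, -35]ᵀ.
Determinant 154·6 − 18² = 600.
p = ((-225)·6 − 18·(-35))/600 = -6/5; q = (154·(-35) − 18·(-225))/600 = -67/30.

p = -1.2000, q = -2.2333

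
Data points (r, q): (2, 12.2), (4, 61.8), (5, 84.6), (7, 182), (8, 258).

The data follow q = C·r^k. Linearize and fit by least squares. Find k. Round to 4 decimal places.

Taking logs, ln q = k·ln r + ln C, so regress ln q on ln r.
Σln r = 7.7142, Σ(ln r)² = 13.1032, Σln q = 21.8202, Σln r·ln q = 36.2670.
Equations: 13.1032·k + 7.7142·ln C = 36.2670;  7.7142·k + 5·ln C = 21.8202.
Δ = 13.1032·5 − (7.7142)² = 6.0066; k = (36.2670·5 − 7.7142·21.8202)/6.0066 = 2.16569, ln C = (13.1032·21.8202 − 7.7142·36.2670)/6.0066 = 1.02273.

k = 2.1657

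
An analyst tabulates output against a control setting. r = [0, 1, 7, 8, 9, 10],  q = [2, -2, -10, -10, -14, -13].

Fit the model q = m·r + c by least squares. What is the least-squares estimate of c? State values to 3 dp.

c = 0.761

Setting ∂/∂m … = 0 gives: 295·m + 35·c = -408;  35·m + 6·c = -47.
det = 295·6 − 35² = 545.
m = ((-408)·6 − 35·(-47))/545 = -803/545; c = (295·(-47) − 35·(-408))/545 = 83/109.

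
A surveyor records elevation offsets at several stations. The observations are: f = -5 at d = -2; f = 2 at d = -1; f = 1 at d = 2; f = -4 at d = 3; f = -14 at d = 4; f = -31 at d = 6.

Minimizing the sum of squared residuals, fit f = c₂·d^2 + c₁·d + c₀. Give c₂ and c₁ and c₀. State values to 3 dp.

Entries of AᵀA: Σd^2·d^2 = 1666, Σd^2·d = 306, Σd^2 = 70, Σd·d = 70, Σd = 12, Σ1 = 6.
And Σd^2·f = -1390, Σd·f = -244, Σf = -51.
Normal equations: [[1666, 306, 70]; [306, 70, 12]; [70, 12, 6]]·[c₂, c₁, c₀]ᵀ = [-1390, -244, -51]ᵀ.
Row-reducing yields c₂ = -19497/17270, c₁ = 17047/17270, c₀ = 23288/8635.

c₂ = -1.129, c₁ = 0.987, c₀ = 2.697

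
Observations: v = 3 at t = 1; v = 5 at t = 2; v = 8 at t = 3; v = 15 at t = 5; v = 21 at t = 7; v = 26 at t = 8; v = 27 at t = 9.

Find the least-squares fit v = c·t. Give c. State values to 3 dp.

c = 3.047

From the data, Σt·t = 233.
And Σt·v = 710.
c = 710/233 = 3.04721.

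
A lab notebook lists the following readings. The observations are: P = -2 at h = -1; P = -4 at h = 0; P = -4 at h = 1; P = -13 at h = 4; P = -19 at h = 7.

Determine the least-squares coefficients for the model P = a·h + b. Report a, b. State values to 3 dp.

With design matrix A, AᵀA = [[67, 11]; [11, 5]] and AᵀP = [-187, -42]ᵀ.
Δ = 67·5 − 11² = 214.
a = ((-187)·5 − 11·(-42))/214 = -473/214; b = (67·(-42) − 11·(-187))/214 = -757/214.

a = -2.210, b = -3.537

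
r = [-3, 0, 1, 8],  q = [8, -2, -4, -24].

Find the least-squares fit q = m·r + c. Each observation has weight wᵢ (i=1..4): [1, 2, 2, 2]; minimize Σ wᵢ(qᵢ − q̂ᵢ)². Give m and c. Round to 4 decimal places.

Setting ∂/∂m … = 0 gives: 139·m + 15·c = -416;  15·m + 7·c = -52.
Eliminating c: 7·(row 1) − 15·(row 2) gives 748·m = 7·(-416) − 15·(-52) = -2132, so m = -533/187.
Then c = ((-52) − 15·(-533/187))/7 = -247/187.

m = -2.8503, c = -1.3209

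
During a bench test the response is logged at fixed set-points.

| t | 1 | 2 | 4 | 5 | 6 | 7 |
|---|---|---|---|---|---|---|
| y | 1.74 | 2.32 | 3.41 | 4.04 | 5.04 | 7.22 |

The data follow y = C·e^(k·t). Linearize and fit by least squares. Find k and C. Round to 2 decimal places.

k = 0.22, C = 1.41

Let Y = ln y. Fitting Y = k·t + ln C by least squares:
Sums: Σt = 25.0000, Σ(t)² = 131.0000, Σln y = 7.6127, Σt·ln y = 37.6675.
Normal system: [[131.0000, 25.0000]; [25.0000, 6]]·[k, ln C]ᵀ = [37.6675, 7.6127]ᵀ.
Slope k = (n·Σt·ln y − Σt·Σln y)/(n·Σ(t)² − (Σt)²) = (6·37.6675 − 25.0000·7.6127)/161.0000 = 0.22167; ln C = (Σln y − k·Σt)/n = 0.34517, so C = exp(0.34517) = 1.41223.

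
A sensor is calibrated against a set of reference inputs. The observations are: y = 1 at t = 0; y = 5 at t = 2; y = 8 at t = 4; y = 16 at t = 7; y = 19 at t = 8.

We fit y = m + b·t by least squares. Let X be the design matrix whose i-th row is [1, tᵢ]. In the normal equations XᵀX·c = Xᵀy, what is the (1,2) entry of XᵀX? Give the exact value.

21

Row 1 ↔ basis 1, column 2 ↔ basis t, so (XᵀX)_{1,2} = Σᵢ t = (1)·(0) + (1)·(2) + (1)·(4) + (1)·(7) + (1)·(8) = 21.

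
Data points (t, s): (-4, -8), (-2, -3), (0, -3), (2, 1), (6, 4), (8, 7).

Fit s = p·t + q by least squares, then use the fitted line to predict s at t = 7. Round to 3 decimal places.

ŝ = 5.795

Sums needed: Σt·t = 124, Σt = 10, Σ1 = 6.
Moment sums: Σt·s = 120, Σs = -2.
So AᵀA·[p, q]ᵀ = Aᵀs: [[124, 10]; [10, 6]]·[p, q]ᵀ = [120, -2]ᵀ.
Eliminating q: 6·(row 1) − 10·(row 2) gives 644·p = 6·120 − 10·(-2) = 740, so p = 185/161.
Then q = ((-2) − 10·(185/161))/6 = -362/161.
At t = 7: ŝ = (185/161)·(7) + (-362/161)·(1) = 933/161.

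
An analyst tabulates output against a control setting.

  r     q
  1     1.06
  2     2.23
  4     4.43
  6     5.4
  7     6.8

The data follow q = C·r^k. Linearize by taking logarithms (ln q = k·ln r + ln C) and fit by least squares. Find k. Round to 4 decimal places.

Linearized form: ln q = k·ln r + ln C. From the 5 transformed points,
Over the data: Σln r = 5.8171, Σ(ln r)² = 9.3992, Σln q = 5.9520, Σln r·ln q = 9.3710.
Normal system: [[9.3992, 5.8171]; [5.8171, 5]]·[k, ln C]ᵀ = [9.3710, 5.9520]ᵀ.
Solving (det = 13.1574): k = 0.92966, ln C = 0.10882.

k = 0.9297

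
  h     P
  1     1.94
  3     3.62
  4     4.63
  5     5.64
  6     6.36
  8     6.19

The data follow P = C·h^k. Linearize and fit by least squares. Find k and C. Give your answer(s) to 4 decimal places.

k = 0.6095, C = 1.9575

Linearized form: ln P = k·ln h + ln C. From the 6 transformed points,
Σln h = 7.9655, Σ(ln h)² = 13.2535, Σln P = 8.8846, Σln h·ln P = 13.4275.
Equations: 13.2535·k + 7.9655·ln C = 13.4275;  7.9655·k + 6·ln C = 8.8846.
Solving (det = 16.0713): k = 0.60946, ln C = 0.67164, so C = exp(0.67164) = 1.95745.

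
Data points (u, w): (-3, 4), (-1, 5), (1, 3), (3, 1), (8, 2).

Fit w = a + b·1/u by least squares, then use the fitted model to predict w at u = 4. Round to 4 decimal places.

Forming AᵀA = [[5, 1/8]; [1/8, 1289/576]] and Aᵀw = [15, -11/4]ᵀ gives AᵀA·[a, b]ᵀ = Aᵀw.
det = 5·(1289/576) − (1/8)² = 1609/144.
a = (15·(1289/576) − (1/8)·(-11/4))/(1609/144) = 19533/6436; b = (5·(-11/4) − (1/8)·15)/(1609/144) = -2250/1609.
At u = 4: ŵ = (19533/6436)·(1) + (-2250/1609)·(1/4) = 17283/6436.

ŵ = 2.6854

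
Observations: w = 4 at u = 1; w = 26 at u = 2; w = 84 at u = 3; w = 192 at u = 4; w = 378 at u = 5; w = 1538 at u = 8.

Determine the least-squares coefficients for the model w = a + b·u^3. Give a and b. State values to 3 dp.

Entries of MᵀM: Σ1 = 6, Σu^3 = 737, Σu^3·u^3 = 282659.
And Σw = 2222, Σu^3·w = 849474.
Δ = 6·282659 − 737² = 1152785.
a = (2222·282659 − 737·849474)/1152785 = 401192/230557; b = (6·849474 − 737·2222)/1152785 = 691846/230557.

a = 1.740, b = 3.001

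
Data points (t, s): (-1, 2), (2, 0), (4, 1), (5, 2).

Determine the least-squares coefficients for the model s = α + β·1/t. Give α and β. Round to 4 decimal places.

α = 1.2381, β = -0.9524

Setting ∂/∂α … = 0 gives: 4·α + (-1/20)·β = 5;  (-1/20)·α + (541/400)·β = -27/20.
(Σ1 = 4, Σ1/t = -1/20, Σ1/t·1/t = 541/400, Σs = 5, Σ1/t·s = -27/20.)
Eliminating β: (541/400)·(row 1) − (-1/20)·(row 2) gives (2163/400)·α = (541/400)·5 − (-1/20)·(-27/20) = 1339/200, so α = 26/21.
Then β = ((-27/20) − (-1/20)·(26/21))/(541/400) = -20/21.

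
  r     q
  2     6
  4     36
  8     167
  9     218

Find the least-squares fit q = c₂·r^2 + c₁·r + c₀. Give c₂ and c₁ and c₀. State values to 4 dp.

Entries of MᵀM: Σr^2·r^2 = 10929, Σr^2·r = 1313, Σr^2 = 165, Σr·r = 165, Σr = 23, Σ1 = 4.
Right-hand side: Σr^2·q = 28946, Σr·q = 3454, Σq = 427.
So MᵀM·[c₂, c₁, c₀]ᵀ = Mᵀq: [[10929, 1313, 165]; [1313, 165, 23]; [165, 23, 4]]·[c₂, c₁, c₀]ᵀ = [28946, 3454, 427]ᵀ.
Row-reducing yields c₂ = 14673/4684, c₁ = -20351/4684, c₀ = 5887/2342.

c₂ = 3.1326, c₁ = -4.3448, c₀ = 2.5137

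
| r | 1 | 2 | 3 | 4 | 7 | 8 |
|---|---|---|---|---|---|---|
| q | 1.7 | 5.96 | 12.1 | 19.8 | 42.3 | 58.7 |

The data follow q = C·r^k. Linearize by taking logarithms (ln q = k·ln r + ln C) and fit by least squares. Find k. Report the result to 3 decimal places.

With ln qᵢ as the transformed response and ln rᵢ as the regressor:
Σln r = 7.2034, Σ(ln r)² = 11.7199, Σln q = 15.6118, Σln r·ln q = 23.8708.
Equations: 11.7199·k + 7.2034·ln C = 23.8708;  7.2034·k + 6·ln C = 15.6118.
Solving (det = 18.4301): k = 1.66938, ln C = 0.59777.

k = 1.669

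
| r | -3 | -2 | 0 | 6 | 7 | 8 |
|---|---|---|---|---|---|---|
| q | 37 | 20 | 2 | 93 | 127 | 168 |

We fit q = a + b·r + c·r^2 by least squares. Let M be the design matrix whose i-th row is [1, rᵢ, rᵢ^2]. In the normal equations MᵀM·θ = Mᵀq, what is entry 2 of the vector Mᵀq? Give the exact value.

Entry 2 ↔ basis r, so (Mᵀq)_{2} = Σᵢ (r)·qᵢ = (-3)·(37) + (-2)·(20) + (0)·(2) + (6)·(93) + (7)·(127) + (8)·(168) = 2640.

2640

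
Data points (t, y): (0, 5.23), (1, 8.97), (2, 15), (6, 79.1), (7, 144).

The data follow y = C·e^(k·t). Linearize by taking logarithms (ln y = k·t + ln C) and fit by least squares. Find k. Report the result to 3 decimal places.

k = 0.458

With ln yᵢ as the transformed response and tᵢ as the regressor:
AᵀA = [[90.0000, 16.0000]; [16.0000, 5]], rhs = [68.6230, 15.8969]ᵀ  (here Σt = 16.0000, Σ(t)² = 90.0000, Σln y = 15.8969, Σt·ln y = 68.6230).
Solving (det = 194.0000): k = 0.45755, ln C = 1.71521.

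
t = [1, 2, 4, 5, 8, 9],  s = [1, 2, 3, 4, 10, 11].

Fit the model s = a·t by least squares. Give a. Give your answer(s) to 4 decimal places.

The normal system AᵀA·[a]ᵀ = Aᵀs is [[191]]·[a]ᵀ = [216]ᵀ.
a = 216/191 = 1.13089.

a = 1.1309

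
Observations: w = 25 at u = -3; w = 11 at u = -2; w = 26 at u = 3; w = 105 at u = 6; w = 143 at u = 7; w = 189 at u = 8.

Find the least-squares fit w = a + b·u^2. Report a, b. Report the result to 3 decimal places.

Compute the Gram sums: Σ1 = 6, Σu^2 = 171, Σu^2·u^2 = 7971.
Right-hand side: Σw = 499, Σu^2·w = 23386.
Eliminating b: 7971·(row 1) − 171·(row 2) gives 18585·a = 7971·499 − 171·23386 = -21477, so a = -7159/6195.
Then b = (23386 − 171·(-7159/6195))/7971 = 18329/6195.

a = -1.156, b = 2.959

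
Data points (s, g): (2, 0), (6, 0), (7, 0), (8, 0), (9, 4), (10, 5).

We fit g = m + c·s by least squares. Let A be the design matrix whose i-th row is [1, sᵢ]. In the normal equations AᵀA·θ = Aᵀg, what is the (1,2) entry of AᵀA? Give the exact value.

Row 1 ↔ basis 1, column 2 ↔ basis s, so (AᵀA)_{1,2} = Σᵢ s = (1)·(2) + (1)·(6) + (1)·(7) + (1)·(8) + (1)·(9) + (1)·(10) = 42.

42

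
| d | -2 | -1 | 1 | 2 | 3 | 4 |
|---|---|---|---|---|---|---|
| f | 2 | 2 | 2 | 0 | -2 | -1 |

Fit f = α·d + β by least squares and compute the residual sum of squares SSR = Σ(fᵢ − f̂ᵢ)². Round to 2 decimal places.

From the data, Σd·d = 35, Σd = 7, Σ1 = 6.
For Xᵀf: Σd·f = -14, Σf = 3.
Normal equations: [[35, 7]; [7, 6]]·[α, β]ᵀ = [-14, 3]ᵀ.
Δ = 35·6 − 7² = 161.
α = ((-14)·6 − 7·3)/161 = -15/23; β = (35·3 − 7·(-14))/161 = 29/23.
Residuals: -13/23, 2/23, 32/23, 1/23, -30/23, 8/23; SSR = 94/23.

SSR = 4.09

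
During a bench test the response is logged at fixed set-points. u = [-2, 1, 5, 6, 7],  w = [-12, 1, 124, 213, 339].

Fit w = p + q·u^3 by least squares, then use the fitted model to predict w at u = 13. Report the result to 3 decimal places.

Sums needed: Σ1 = 5, Σu^3 = 677, Σu^3·u^3 = 179995.
And Σw = 665, Σu^3·w = 177882.
So XᵀX·[p, q]ᵀ = Xᵀw: [[5, 677]; [677, 179995]]·[p, q]ᵀ = [665, 177882]ᵀ.
Determinant 5·179995 − 677² = 441646.
p = (665·179995 − 677·177882)/441646 = -729439/441646; q = (5·177882 − 677·665)/441646 = 439205/441646.
At u = 13: ŵ = (-729439/441646)·(1) + (439205/441646)·(2197) = 482101973/220823.

ŵ = 2183.205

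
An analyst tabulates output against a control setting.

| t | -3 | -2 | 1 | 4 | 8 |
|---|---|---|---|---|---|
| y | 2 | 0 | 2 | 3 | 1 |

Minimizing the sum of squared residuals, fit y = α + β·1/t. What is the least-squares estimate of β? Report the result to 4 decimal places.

MᵀM·[α, β]ᵀ = Mᵀy reads: 5·α + (13/24)·β = 8;  (13/24)·α + (829/576)·β = 53/24.
Δ = 5·(829/576) − (13/24)² = 497/72.
α = (8·(829/576) − (13/24)·(53/24))/(497/72) = 849/568; β = (5·(53/24) − (13/24)·8)/(497/72) = 69/71.

β = 0.9718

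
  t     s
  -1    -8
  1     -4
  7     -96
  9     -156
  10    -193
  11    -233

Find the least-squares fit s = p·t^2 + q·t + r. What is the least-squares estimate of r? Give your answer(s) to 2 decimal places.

Compute the Gram sums: Σt^2·t^2 = 33605, Σt^2·t = 3403, Σt^2 = 353, Σt·t = 353, Σt = 37, Σ1 = 6.
Right-hand side: Σt^2·s = -64845, Σt·s = -6565, Σs = -690.
AᵀA·[p, q, r]ᵀ = Aᵀs becomes [[33605, 3403, 353]; [3403, 353, 37]; [353, 37, 6]]·[p, q, r]ᵀ = [-64845, -6565, -690]ᵀ.
Inverting the 3×3 Gram matrix, [p, q, r]ᵀ = [-8347/4242, 3491/4242, -3046/707]ᵀ.

r = -4.31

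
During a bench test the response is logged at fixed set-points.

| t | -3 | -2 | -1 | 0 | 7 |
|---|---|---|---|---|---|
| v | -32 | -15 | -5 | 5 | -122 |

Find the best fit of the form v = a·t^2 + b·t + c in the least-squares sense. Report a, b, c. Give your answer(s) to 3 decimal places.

a = -2.986, b = 3.024, c = 3.219

From the data, Σt^2·t^2 = 2499, Σt^2·t = 307, Σt^2 = 63, Σt·t = 63, Σt = 1, Σ1 = 5.
Moment sums: Σt^2·v = -6331, Σt·v = -723, Σv = -169.
XᵀX·[a, b, c]ᵀ = Xᵀv becomes [[2499, 307, 63]; [307, 63, 1]; [63, 1, 5]]·[a, b, c]ᵀ = [-6331, -723, -169]ᵀ.
Row-reducing yields a = -76200/25519, b = 77159/25519, c = 82146/25519.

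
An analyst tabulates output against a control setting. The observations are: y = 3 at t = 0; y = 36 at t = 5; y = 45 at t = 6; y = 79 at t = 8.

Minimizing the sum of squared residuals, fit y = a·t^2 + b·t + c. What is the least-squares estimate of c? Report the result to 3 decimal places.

Normal-equation sums: Σt^2·t^2 = 6017, Σt^2·t = 853, Σt^2 = 125, Σt·t = 125, Σt = 19, Σ1 = 4.
Moment sums: Σt^2·y = 7576, Σt·y = 1082, Σy = 163.
Normal equations: [[6017, 853, 125]; [853, 125, 19]; [125, 19, 4]]·[a, b, c]ᵀ = [7576, 1082, 163]ᵀ.
Inverting the 3×3 Gram matrix, [a, b, c]ᵀ = [1079/1023, 1010/1023, 1057/341]ᵀ.

c = 3.100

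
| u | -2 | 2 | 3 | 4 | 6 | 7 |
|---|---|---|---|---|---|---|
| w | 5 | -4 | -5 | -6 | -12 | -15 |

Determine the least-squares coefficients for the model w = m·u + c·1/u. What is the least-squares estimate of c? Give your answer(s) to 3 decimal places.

With design matrix A, AᵀA = [[118, 6]; [6, 5093/7056]] and Aᵀw = [-234, -248/21]ᵀ.
Δ = 118·(5093/7056) − 6² = 173479/3528.
m = ((-234)·(5093/7056) − 6·(-248/21))/(173479/3528) = -345897/173479; c = (118·(-248/21) − 6·(-234))/(173479/3528) = 36960/173479.

c = 0.213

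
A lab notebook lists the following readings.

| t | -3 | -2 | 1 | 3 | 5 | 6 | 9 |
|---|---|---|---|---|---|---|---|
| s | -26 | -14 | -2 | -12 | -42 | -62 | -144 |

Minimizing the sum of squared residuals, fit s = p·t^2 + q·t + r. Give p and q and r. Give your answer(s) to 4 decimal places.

Forming XᵀX = [[8661, 1063, 165]; [1063, 165, 19]; [165, 19, 7]] and Xᵀs = [-15346, -1810, -302]ᵀ gives XᵀX·[p, q, r]ᵀ = Xᵀs.
Inverting the 3×3 Gram matrix, [p, q, r]ᵀ = [-283551/142492, 293723/142492, -18647/10178]ᵀ.

p = -1.9899, q = 2.0613, r = -1.8321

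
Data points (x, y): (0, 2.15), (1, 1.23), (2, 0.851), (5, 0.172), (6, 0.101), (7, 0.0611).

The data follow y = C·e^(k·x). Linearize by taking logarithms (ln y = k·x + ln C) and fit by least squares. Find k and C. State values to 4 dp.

k = -0.5087, C = 2.1688

Taking logs, ln y = k·x + ln C, so regress ln y on x.
XᵀX = [[115.0000, 21.0000]; [21.0000, 6]], rhs = [-42.2395, -6.0370]ᵀ  (here Σx = 21.0000, Σ(x)² = 115.0000, Σln y = -6.0370, Σx·ln y = -42.2395).
Slope k = (n·Σx·ln y − Σx·Σln y)/(n·Σ(x)² − (Σx)²) = (6·-42.2395 − 21.0000·-6.0370)/249.0000 = -0.50867; ln C = (Σln y − k·Σx)/n = 0.77419, so C = exp(0.77419) = 2.16884.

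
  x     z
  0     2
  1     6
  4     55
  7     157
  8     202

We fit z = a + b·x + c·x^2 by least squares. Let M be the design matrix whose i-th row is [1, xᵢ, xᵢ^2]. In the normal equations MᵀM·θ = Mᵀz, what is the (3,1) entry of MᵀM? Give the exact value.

Row 3 ↔ basis x^2, column 1 ↔ basis 1, so (MᵀM)_{3,1} = Σᵢ x^2 = (0)·(1) + (1)·(1) + (16)·(1) + (49)·(1) + (64)·(1) = 130.

130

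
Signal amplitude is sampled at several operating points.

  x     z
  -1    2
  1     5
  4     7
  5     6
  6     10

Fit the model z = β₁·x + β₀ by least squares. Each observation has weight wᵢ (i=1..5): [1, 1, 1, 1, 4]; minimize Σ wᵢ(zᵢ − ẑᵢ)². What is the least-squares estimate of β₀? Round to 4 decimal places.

The normal system AᵀWA·[β₁, β₀]ᵀ = AᵀWz is [[187, 33]; [33, 8]]·[β₁, β₀]ᵀ = [301, 60]ᵀ.
Eliminating β₀: 8·(row 1) − 33·(row 2) gives 407·β₁ = 8·301 − 33·60 = 428, so β₁ = 428/407.
Then β₀ = (60 − 33·(428/407))/8 = 117/37.

β₀ = 3.1622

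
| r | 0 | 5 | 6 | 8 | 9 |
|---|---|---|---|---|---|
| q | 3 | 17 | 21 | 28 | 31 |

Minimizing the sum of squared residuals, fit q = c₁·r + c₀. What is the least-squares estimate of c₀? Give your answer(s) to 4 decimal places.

c₀ = 2.4715

Entries of AᵀA: Σr·r = 206, Σr = 28, Σ1 = 5.
And Σr·q = 714, Σq = 100.
So AᵀA·[c₁, c₀]ᵀ = Aᵀq: [[206, 28]; [28, 5]]·[c₁, c₀]ᵀ = [714, 100]ᵀ.
Eliminating c₀: 5·(row 1) − 28·(row 2) gives 246·c₁ = 5·714 − 28·100 = 770, so c₁ = 385/123.
Then c₀ = (100 − 28·(385/123))/5 = 304/123.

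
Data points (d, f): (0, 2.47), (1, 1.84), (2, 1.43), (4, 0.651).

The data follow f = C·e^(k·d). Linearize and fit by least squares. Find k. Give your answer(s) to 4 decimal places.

k = -0.3333

With ln fᵢ as the transformed response and dᵢ as the regressor:
Sums: Σd = 7.0000, Σ(d)² = 21.0000, Σln f = 1.4424, Σd·ln f = -0.3919.
Normal system: [[21.0000, 7.0000]; [7.0000, 4]]·[k, ln C]ᵀ = [-0.3919, 1.4424]ᵀ.
Solving (det = 35.0000): k = -0.33327, ln C = 0.94382.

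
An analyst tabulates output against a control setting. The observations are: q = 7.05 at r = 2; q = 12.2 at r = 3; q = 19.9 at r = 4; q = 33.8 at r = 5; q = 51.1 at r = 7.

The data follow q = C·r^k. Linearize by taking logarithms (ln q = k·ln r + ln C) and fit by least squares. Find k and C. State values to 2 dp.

k = 1.64, C = 2.17

Let Y = ln q. Fitting Y = k·ln r + ln C by least squares:
Σln r = 6.7334, Σ(ln r)² = 9.9861, Σln q = 14.8994, Σln r·ln q = 21.5686.
Equations: 9.9861·k + 6.7334·ln C = 21.5686;  6.7334·k + 5·ln C = 14.8994.
Solving (det = 4.5917): k = 1.63759, ln C = 0.77458, so C = exp(0.77458) = 2.16967.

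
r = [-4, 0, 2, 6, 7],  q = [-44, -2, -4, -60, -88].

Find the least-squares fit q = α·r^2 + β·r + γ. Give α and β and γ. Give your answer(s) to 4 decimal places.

Sums needed: Σr^2·r^2 = 3969, Σr^2·r = 503, Σr^2 = 105, Σr·r = 105, Σr = 11, Σ1 = 5.
Right-hand side: Σr^2·q = -7192, Σr·q = -808, Σq = -198.
Row-reducing yields α = -89909/42842, β = 105209/42842, γ = -19957/21421.

α = -2.0986, β = 2.4557, γ = -0.9317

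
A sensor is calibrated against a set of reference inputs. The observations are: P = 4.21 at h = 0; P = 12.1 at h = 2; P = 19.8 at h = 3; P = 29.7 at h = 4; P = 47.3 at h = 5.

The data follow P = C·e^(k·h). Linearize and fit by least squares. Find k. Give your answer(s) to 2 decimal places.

Linearized form: ln P = k·h + ln C. From the 5 transformed points,
Σh = 14.0000, Σ(h)² = 54.0000, Σln P = 14.1640, Σh·ln P = 46.7906.
Normal system: [[54.0000, 14.0000]; [14.0000, 5]]·[k, ln C]ᵀ = [46.7906, 14.1640]ᵀ.
Solving (det = 74.0000): k = 0.48185, ln C = 1.48362.

k = 0.48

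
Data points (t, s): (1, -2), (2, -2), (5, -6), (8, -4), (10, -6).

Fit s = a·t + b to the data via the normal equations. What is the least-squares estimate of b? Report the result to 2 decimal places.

b = -1.88

Forming AᵀA = [[194, 26]; [26, 5]] and Aᵀs = [-128, -20]ᵀ gives AᵀA·[a, b]ᵀ = Aᵀs.
Determinant 194·5 − 26² = 294.
a = ((-128)·5 − 26·(-20))/294 = -20/49; b = (194·(-20) − 26·(-128))/294 = -92/49.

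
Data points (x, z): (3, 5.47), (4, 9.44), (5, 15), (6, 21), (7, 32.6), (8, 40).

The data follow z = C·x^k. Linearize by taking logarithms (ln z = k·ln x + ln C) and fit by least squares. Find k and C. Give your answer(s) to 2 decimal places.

k = 2.06, C = 0.55

Let Y = ln z. Fitting Y = k·ln x + ln C by least squares:
Σln x = 9.9115, Σ(ln x)² = 17.0401, Σln z = 16.8700, Σln x·ln z = 29.2435.
Equations: 17.0401·k + 9.9115·ln C = 29.2435;  9.9115·k + 6·ln C = 16.8700.
Slope k = (n·Σln x·ln z − Σln x·Σln z)/(n·Σ(ln x)² − (Σln x)²) = (6·29.2435 − 9.9115·16.8700)/4.0036 = 2.06178; ln C = (Σln z − k·Σln x)/n = -0.59421, so C = exp(-0.59421) = 0.55200.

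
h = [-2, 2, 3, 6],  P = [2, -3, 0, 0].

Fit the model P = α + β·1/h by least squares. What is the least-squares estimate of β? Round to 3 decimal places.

β = -4.120

The normal equations are: 4·α + (1/2)·β = -1;  (1/2)·α + (23/36)·β = -5/2.
(Σ1 = 4, Σ1/h = 1/2, Σ1/h·1/h = 23/36, ΣP = -1, Σ1/h·P = -5/2.)
Eliminating β: (23/36)·(row 1) − (1/2)·(row 2) gives (83/36)·α = (23/36)·(-1) − (1/2)·(-5/2) = 11/18, so α = 22/83.
Then β = ((-5/2) − (1/2)·(22/83))/(23/36) = -342/83.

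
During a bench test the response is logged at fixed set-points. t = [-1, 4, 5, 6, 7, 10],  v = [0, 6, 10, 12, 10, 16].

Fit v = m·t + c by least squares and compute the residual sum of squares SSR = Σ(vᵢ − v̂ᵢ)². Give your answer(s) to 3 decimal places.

SSR = 9.217

The normal equations are: 227·m + 31·c = 376;  31·m + 6·c = 54.
det = 227·6 − 31² = 401.
m = (376·6 − 31·54)/401 = 582/401; c = (227·54 − 31·376)/401 = 602/401.
Residuals: -20/401, -524/401, 498/401, 718/401, -666/401, -6/401; SSR = 3696/401.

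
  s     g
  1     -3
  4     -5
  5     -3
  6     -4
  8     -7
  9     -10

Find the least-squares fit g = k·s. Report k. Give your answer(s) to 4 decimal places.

k = -0.9327

Compute the Gram sums: Σs·s = 223.
For Mᵀg: Σs·g = -208.
So MᵀM·[k]ᵀ = Mᵀg: [[223]]·[k]ᵀ = [-208]ᵀ.
Hence k = -208 / 223 ≈ -0.932735.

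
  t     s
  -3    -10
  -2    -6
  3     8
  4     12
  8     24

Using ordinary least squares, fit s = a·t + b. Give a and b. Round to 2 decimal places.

a = 3.05, b = -0.50

With design matrix X, XᵀX = [[102, 10]; [10, 5]] and Xᵀs = [306, 28]ᵀ.
Determinant 102·5 − 10² = 410.
a = (306·5 − 10·28)/410 = 125/41; b = (102·28 − 10·306)/410 = -102/205.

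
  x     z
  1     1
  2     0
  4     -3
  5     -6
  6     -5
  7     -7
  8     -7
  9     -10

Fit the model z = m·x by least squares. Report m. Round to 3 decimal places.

m = -0.964

Entries of AᵀA: Σx·x = 276.
And Σx·z = -266.
AᵀA·[m]ᵀ = Aᵀz becomes [[276]]·[m]ᵀ = [-266]ᵀ.
m = (-266)/276 = -0.963768.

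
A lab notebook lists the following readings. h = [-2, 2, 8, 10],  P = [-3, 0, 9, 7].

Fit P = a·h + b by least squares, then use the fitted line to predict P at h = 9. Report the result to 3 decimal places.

P̂ = 7.676

The normal equations are: 172·a + 18·b = 148;  18·a + 4·b = 13.
(Σh·h = 172, Σh = 18, Σ1 = 4, Σh·P = 148, ΣP = 13.)
Determinant 172·4 − 18² = 364.
a = (148·4 − 18·13)/364 = 179/182; b = (172·13 − 18·148)/364 = -107/91.
At h = 9: P̂ = (179/182)·(9) + (-107/91)·(1) = 1397/182.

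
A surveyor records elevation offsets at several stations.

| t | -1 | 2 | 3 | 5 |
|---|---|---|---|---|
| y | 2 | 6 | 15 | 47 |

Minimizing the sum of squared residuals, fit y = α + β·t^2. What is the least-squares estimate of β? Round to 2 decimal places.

β = 1.91

Forming AᵀA = [[4, 39]; [39, 723]] and Aᵀy = [70, 1336]ᵀ gives AᵀA·[α, β]ᵀ = Aᵀy.
det = 4·723 − 39² = 1371.
α = (70·723 − 39·1336)/1371 = -498/457; β = (4·1336 − 39·70)/1371 = 2614/1371.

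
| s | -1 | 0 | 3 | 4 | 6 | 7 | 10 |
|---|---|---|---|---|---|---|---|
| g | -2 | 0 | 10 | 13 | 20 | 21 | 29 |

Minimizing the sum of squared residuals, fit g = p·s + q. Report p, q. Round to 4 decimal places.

p = 2.9057, q = 0.9623

The normal system XᵀX·[p, q]ᵀ = Xᵀg is [[211, 29]; [29, 7]]·[p, q]ᵀ = [641, 91]ᵀ.
Δ = 211·7 − 29² = 636.
p = (641·7 − 29·91)/636 = 154/53; q = (211·91 − 29·641)/636 = 51/53.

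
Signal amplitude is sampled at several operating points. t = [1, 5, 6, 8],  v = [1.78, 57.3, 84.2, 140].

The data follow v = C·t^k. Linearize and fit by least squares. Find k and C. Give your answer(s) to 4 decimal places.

k = 2.1231, C = 1.8058

Taking logs, ln v = k·ln t + ln C, so regress ln v on ln t.
Over the data: Σln t = 5.4806, Σ(ln t)² = 10.1248, Σln v = 13.9998, Σln t·ln v = 24.7346.
Normal system: [[10.1248, 5.4806]; [5.4806, 4]]·[k, ln C]ᵀ = [24.7346, 13.9998]ᵀ.
Δ = 10.1248·4 − (5.4806)² = 10.4617; k = (24.7346·4 − 5.4806·13.9998)/10.4617 = 2.12305, ln C = (10.1248·13.9998 − 5.4806·24.7346)/10.4617 = 0.59102, so C = exp(0.59102) = 1.80583.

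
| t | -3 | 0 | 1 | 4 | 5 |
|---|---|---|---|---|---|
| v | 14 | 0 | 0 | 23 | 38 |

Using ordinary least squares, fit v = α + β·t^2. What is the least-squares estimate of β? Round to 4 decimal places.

Normal-equation sums: Σ1 = 5, Σt^2 = 51, Σt^2·t^2 = 963.
Right-hand side: Σv = 75, Σt^2·v = 1444.
So AᵀA·[α, β]ᵀ = Aᵀv: [[5, 51]; [51, 963]]·[α, β]ᵀ = [75, 1444]ᵀ.
det = 5·963 − 51² = 2214.
α = (75·963 − 51·1444)/2214 = -473/738; β = (5·1444 − 51·75)/2214 = 3395/2214.

β = 1.5334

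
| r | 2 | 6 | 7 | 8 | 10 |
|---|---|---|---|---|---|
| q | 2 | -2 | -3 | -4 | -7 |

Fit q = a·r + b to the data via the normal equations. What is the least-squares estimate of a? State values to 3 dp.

Setting ∂/∂a … = 0 gives: 253·a + 33·b = -131;  33·a + 5·b = -14.
Δ = 253·5 − 33² = 176.
a = ((-131)·5 − 33·(-14))/176 = -193/176; b = (253·(-14) − 33·(-131))/176 = 71/16.

a = -1.097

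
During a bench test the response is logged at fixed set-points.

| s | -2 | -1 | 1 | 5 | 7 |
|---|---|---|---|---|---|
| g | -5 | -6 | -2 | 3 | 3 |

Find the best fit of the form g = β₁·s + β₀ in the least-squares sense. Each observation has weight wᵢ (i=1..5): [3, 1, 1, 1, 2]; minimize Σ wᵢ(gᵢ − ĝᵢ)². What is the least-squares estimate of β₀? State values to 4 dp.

β₀ = -3.3452

Compute the Gram sums: Σwᵢ·s·s = 137, Σwᵢ·s = 13, Σwᵢ·1 = 8.
For AᵀWg: Σwᵢ·s·g = 91, Σwᵢ·g = -14.
AᵀWA·[β₁, β₀]ᵀ = AᵀWg becomes [[137, 13]; [13, 8]]·[β₁, β₀]ᵀ = [91, -14]ᵀ.
Δ = 137·8 − 13² = 927.
β₁ = (91·8 − 13·(-14))/927 = 910/927; β₀ = (137·(-14) − 13·91)/927 = -3101/927.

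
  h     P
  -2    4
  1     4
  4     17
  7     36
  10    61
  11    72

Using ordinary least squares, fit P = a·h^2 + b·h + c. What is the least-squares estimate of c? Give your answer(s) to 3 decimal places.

c = 4.060

The normal equations are: 27315·a + 2731·b + 291·c = 16868;  2731·a + 291·b + 31·c = 1718;  291·a + 31·b + 6·c = 194.
(Σh^2·h^2 = 27315, Σh^2·h = 2731, Σh^2 = 291, Σh·h = 291, Σh = 31, Σ1 = 6, Σh^2·P = 16868, Σh·P = 1718, ΣP = 194.)
Row-reducing yields a = 1771/4008, b = 8847/6680, c = 20341/5010.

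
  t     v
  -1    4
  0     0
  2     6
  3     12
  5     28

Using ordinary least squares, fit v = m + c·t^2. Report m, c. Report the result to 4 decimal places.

m = 1.6934, c = 1.0649

The normal system XᵀX·[m, c]ᵀ = Xᵀv is [[5, 39]; [39, 723]]·[m, c]ᵀ = [50, 836]ᵀ.
Eliminating c: 723·(row 1) − 39·(row 2) gives 2094·m = 723·50 − 39·836 = 3546, so m = 591/349.
Then c = (836 − 39·(591/349))/723 = 1115/1047.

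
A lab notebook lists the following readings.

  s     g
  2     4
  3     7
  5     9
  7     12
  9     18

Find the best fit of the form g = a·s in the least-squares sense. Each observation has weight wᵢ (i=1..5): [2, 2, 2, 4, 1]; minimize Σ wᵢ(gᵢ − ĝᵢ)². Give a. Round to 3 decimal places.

a = 1.830

The normal equations are: 353·a = 646.
Hence a = 646 / 353 ≈ 1.83003.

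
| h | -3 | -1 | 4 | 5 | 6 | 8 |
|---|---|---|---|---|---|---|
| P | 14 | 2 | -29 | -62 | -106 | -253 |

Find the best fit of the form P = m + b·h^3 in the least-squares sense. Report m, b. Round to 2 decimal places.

Compute the Gram sums: Σ1 = 6, Σh^3 = 889, Σh^3·h^3 = 329251.
And ΣP = -434, Σh^3·P = -162418.
So MᵀM·[m, b]ᵀ = MᵀP: [[6, 889]; [889, 329251]]·[m, b]ᵀ = [-434, -162418]ᵀ.
Eliminating b: 329251·(row 1) − 889·(row 2) gives 1185185·m = 329251·(-434) − 889·(-162418) = 1494668, so m = 1494668/1185185.
Then b = ((-162418) − 889·(1494668/1185185))/329251 = -588682/1185185.

m = 1.26, b = -0.50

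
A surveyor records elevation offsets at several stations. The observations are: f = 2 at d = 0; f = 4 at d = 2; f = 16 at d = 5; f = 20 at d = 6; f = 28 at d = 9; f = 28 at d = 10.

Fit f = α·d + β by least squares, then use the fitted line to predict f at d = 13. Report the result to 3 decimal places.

f̂ = 38.451

The normal equations are: 246·α + 32·β = 740;  32·α + 6·β = 98.
(Σd·d = 246, Σd = 32, Σ1 = 6, Σd·f = 740, Σf = 98.)
Determinant 246·6 − 32² = 452.
α = (740·6 − 32·98)/452 = 326/113; β = (246·98 − 32·740)/452 = 107/113.
At d = 13: f̂ = (326/113)·(13) + (107/113)·(1) = 4345/113.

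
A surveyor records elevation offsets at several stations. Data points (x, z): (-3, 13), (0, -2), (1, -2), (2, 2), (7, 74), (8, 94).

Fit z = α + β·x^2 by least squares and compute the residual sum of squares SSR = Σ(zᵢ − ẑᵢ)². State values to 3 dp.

From the data, Σ1 = 6, Σx^2 = 127, Σx^2·x^2 = 6595.
And Σz = 179, Σx^2·z = 9765.
AᵀA·[α, β]ᵀ = Aᵀz becomes [[6, 127]; [127, 6595]]·[α, β]ᵀ = [179, 9765]ᵀ.
Δ = 6·6595 − 127² = 23441.
α = (179·6595 − 127·9765)/23441 = -59650/23441; β = (6·9765 − 127·179)/23441 = 35857/23441.
Residuals: 41670/23441, 12768/23441, -2099/2131, -36896/23441, 37291/23441, -31744/23441; SSR = 264158/23441.

SSR = 11.269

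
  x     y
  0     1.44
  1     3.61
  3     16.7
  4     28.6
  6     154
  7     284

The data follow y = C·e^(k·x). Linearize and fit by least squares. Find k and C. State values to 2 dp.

Linearized form: ln y = k·x + ln C. From the 6 transformed points,
AᵀA = [[111.0000, 21.0000]; [21.0000, 6]], rhs = [92.9081, 18.5031]ᵀ  (here Σx = 21.0000, Σ(x)² = 111.0000, Σln y = 18.5031, Σx·ln y = 92.9081).
Slope k = (n·Σx·ln y − Σx·Σln y)/(n·Σ(x)² − (Σx)²) = (6·92.9081 − 21.0000·18.5031)/225.0000 = 0.75059; ln C = (Σln y − k·Σx)/n = 0.45677, so C = exp(0.45677) = 1.57897.

k = 0.75, C = 1.58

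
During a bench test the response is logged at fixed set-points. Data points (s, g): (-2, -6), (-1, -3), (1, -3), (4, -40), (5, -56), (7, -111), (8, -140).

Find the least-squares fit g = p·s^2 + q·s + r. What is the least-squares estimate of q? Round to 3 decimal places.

q = -1.241

Setting ∂/∂p … = 0 gives: 7396·p + 1036·q + 160·r = -16469;  1036·p + 160·q + 22·r = -2325;  160·p + 22·q + 7·r = -359.
(Σs^2·s^2 = 7396, Σs^2·s = 1036, Σs^2 = 160, Σs·s = 160, Σs = 22, Σ1 = 7, Σs^2·g = -16469, Σs·g = -2325, Σg = -359.)
Solving the 3×3 system (Gaussian elimination) gives p = -4111/2022, q = -1673/1348, r = -1847/2022.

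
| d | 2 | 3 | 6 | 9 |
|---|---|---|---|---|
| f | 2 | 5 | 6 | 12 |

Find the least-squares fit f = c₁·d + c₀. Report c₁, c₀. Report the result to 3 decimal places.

c₁ = 1.267, c₀ = -0.083

Sums needed: Σd·d = 130, Σd = 20, Σ1 = 4.
For Aᵀf: Σd·f = 163, Σf = 25.
Normal equations: [[130, 20]; [20, 4]]·[c₁, c₀]ᵀ = [163, 25]ᵀ.
Determinant 130·4 − 20² = 120.
c₁ = (163·4 − 20·25)/120 = 19/15; c₀ = (130·25 − 20·163)/120 = -1/12.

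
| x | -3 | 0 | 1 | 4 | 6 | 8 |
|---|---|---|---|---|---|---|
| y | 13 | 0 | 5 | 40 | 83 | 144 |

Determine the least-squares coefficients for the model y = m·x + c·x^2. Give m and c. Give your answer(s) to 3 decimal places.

Sums needed: Σx·x = 126, Σx·x^2 = 766, Σx^2·x^2 = 5730.
Right-hand side: Σx·y = 1776, Σx^2·y = 12966.
Normal equations: [[126, 766]; [766, 5730]]·[m, c]ᵀ = [1776, 12966]ᵀ.
Eliminating c: 5730·(row 1) − 766·(row 2) gives 135224·m = 5730·1776 − 766·12966 = 244524, so m = 61131/33806.
Then c = (12966 − 766·(61131/33806))/5730 = 68325/33806.

m = 1.808, c = 2.021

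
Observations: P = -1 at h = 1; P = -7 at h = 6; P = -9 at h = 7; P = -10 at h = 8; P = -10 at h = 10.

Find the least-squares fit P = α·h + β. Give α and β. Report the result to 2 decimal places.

From the data, Σh·h = 250, Σh = 32, Σ1 = 5.
Moment sums: Σh·P = -286, ΣP = -37.
So MᵀM·[α, β]ᵀ = MᵀP: [[250, 32]; [32, 5]]·[α, β]ᵀ = [-286, -37]ᵀ.
Determinant 250·5 − 32² = 226.
α = ((-286)·5 − 32·(-37))/226 = -123/113; β = (250·(-37) − 32·(-286))/226 = -49/113.

α = -1.09, β = -0.43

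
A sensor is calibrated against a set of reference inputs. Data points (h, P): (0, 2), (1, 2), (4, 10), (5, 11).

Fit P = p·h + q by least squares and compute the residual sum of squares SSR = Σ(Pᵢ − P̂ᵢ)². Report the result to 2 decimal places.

SSR = 2.74

From the data, Σh·h = 42, Σh = 10, Σ1 = 4.
For MᵀP: Σh·P = 97, ΣP = 25.
det = 42·4 − 10² = 68.
p = (97·4 − 10·25)/68 = 69/34; q = (42·25 − 10·97)/68 = 20/17.
Residuals: 14/17, -41/34, 12/17, -11/34; SSR = 93/34.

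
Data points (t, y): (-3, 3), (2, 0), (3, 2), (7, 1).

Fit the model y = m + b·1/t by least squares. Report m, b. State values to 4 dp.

m = 1.9767, b = -2.9661

Sums needed: Σ1 = 4, Σ1/t = 9/14, Σ1/t·1/t = 869/1764.
For Aᵀy: Σy = 6, Σ1/t·y = -4/21.
So AᵀA·[m, b]ᵀ = Aᵀy: [[4, 9/14]; [9/14, 869/1764]]·[m, b]ᵀ = [6, -4/21]ᵀ.
Determinant 4·(869/1764) − (9/14)² = 2747/1764.
m = (6·(869/1764) − (9/14)·(-4/21))/(2747/1764) = 5430/2747; b = (4·(-4/21) − (9/14)·6)/(2747/1764) = -8148/2747.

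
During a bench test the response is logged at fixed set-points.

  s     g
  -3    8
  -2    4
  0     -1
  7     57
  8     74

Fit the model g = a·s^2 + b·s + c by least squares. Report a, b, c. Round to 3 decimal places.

Normal-equation sums: Σs^2·s^2 = 6594, Σs^2·s = 820, Σs^2 = 126, Σs·s = 126, Σs = 10, Σ1 = 5.
Right-hand side: Σs^2·g = 7617, Σs·g = 959, Σg = 142.
Normal equations: [[6594, 820, 126]; [820, 126, 10]; [126, 10, 5]]·[a, b, c]ᵀ = [7617, 959, 142]ᵀ.
Solving the 3×3 system (Gaussian elimination) gives a = 111729/99422, b = 34413/99422, c = -30406/49711.

a = 1.124, b = 0.346, c = -0.612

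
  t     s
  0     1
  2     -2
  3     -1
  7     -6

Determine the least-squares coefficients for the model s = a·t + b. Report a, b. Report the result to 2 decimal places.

a = -0.96, b = 0.88

Normal-equation sums: Σt·t = 62, Σt = 12, Σ1 = 4.
Moment sums: Σt·s = -49, Σs = -8.
Normal equations: [[62, 12]; [12, 4]]·[a, b]ᵀ = [-49, -8]ᵀ.
Determinant 62·4 − 12² = 104.
a = ((-49)·4 − 12·(-8))/104 = -25/26; b = (62·(-8) − 12·(-49))/104 = 23/26.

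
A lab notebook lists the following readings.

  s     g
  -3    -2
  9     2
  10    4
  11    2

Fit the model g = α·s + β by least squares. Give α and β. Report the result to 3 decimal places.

The normal system MᵀM·[α, β]ᵀ = Mᵀg is [[311, 27]; [27, 4]]·[α, β]ᵀ = [86, 6]ᵀ.
Determinant 311·4 − 27² = 515.
α = (86·4 − 27·6)/515 = 182/515; β = (311·6 − 27·86)/515 = -456/515.

α = 0.353, β = -0.885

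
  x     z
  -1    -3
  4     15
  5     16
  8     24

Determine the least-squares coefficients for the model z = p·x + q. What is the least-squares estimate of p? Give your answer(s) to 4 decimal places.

Setting ∂/∂p … = 0 gives: 106·p + 16·q = 335;  16·p + 4·q = 52.
(Σx·x = 106, Σx = 16, Σ1 = 4, Σx·z = 335, Σz = 52.)
Determinant 106·4 − 16² = 168.
p = (335·4 − 16·52)/168 = 127/42; q = (106·52 − 16·335)/168 = 19/21.

p = 3.0238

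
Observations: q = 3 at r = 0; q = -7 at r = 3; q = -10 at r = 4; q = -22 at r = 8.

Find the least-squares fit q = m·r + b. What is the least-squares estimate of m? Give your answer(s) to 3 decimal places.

From the data, Σr·r = 89, Σr = 15, Σ1 = 4.
Moment sums: Σr·q = -237, Σq = -36.
Normal equations: [[89, 15]; [15, 4]]·[m, b]ᵀ = [-237, -36]ᵀ.
Eliminating b: 4·(row 1) − 15·(row 2) gives 131·m = 4·(-237) − 15·(-36) = -408, so m = -408/131.
Then b = ((-36) − 15·(-408/131))/4 = 351/131.

m = -3.115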